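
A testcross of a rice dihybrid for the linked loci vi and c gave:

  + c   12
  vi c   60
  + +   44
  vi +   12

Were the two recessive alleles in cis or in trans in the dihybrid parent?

cis

The two most frequent classes are + + (44) and vi c (60); these are the parental (non-recombinant) types.
So the F1 carried + + on one chromosome and vi c on the other — the recessive alleles are on the same chromosome (cis / coupling).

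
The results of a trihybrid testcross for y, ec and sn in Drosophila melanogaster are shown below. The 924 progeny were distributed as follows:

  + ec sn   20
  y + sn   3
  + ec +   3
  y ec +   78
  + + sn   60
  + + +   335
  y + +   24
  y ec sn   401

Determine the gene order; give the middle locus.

ec

The two most frequent reciprocal classes, + + + and y ec sn, are the parental types, so the F1 was + + + / y ec sn.
The two rarest classes, + ec + and y + sn, are the double crossovers. Comparing them with the parentals, only the ec allele has switched, so ec is the middle locus and the order is sn – ec – y.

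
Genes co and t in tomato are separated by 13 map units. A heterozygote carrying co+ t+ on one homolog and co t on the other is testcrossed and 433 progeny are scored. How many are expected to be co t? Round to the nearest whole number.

188

A map distance of 13 map units corresponds to a recombination frequency of 0.130.
The F1 is co+ t+ / co t, so co t is a parental gamete class with expected frequency (1 − r)/2 = 0.870/2 = 0.4350.
Expected number = 0.4350 × 433 = 188.35 ≈ 188.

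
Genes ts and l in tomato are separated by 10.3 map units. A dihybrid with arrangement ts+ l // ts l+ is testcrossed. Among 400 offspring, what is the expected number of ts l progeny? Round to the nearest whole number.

A map distance of 10.3 map units corresponds to a recombination frequency of 0.103.
The F1 is ts+ l / ts l+, so ts l is a recombinant gamete class with expected frequency r/2 = 0.103/2 = 0.0515.
Expected number = 0.0515 × 400 = 20.60 ≈ 21.

21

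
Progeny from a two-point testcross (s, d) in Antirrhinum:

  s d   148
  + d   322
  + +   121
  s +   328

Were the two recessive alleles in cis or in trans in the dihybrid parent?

trans

The two most frequent classes are + d (322) and s + (328); these are the parental (non-recombinant) types.
So the F1 carried + d on one chromosome and s + on the other — the recessive alleles are on opposite chromosomes (trans / repulsion).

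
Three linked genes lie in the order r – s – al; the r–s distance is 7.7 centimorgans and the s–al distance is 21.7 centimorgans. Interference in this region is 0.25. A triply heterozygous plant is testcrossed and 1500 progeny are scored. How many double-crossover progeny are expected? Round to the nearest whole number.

Map distances give recombination frequencies of 0.077 and 0.217 for the two intervals.
With interference 0.25 (so coincidence = 0.75), expected double-crossover frequency = 0.077 × 0.217 × 0.75 = 0.01253.
Expected number = 0.01253 × 1500 = 18.80 ≈ 19.

19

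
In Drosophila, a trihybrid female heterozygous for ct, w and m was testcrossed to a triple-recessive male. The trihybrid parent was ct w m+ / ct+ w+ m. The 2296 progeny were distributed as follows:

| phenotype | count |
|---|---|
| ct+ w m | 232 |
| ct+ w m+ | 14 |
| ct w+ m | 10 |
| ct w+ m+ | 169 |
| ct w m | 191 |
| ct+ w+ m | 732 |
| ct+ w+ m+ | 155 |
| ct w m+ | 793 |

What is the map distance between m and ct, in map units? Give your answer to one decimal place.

16.1 map units

The two rarest classes, ct+ w m+ and ct w+ m, are the double crossovers. Comparing them with the parentals, only the ct allele has switched, so ct is the middle locus and the order is w – ct – m.
Crossovers in the ct–m interval produce the single-crossover classes ct w m and ct+ w+ m+ (191 + 155 = 346) plus the double crossovers (24).
RF(ct–m) = (346 + 24) / 2296 = 370/2296 = 0.1611 → 16.1 map units.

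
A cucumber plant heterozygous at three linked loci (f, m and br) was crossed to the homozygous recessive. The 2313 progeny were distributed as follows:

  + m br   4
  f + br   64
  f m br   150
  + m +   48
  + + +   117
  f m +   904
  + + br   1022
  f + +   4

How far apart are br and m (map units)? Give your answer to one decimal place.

11.9 map units

The two most frequent reciprocal classes, + + br and f m +, are the parental types, so the F1 was + + br / f m +.
The two rarest classes, + m br and f + +, are the double crossovers. Comparing them with the parentals, only the m allele has switched, so m is the middle locus and the order is f – m – br.
Crossovers in the m–br interval produce the single-crossover classes + + + and f m br (117 + 150 = 267) plus the double crossovers (8).
RF(m–br) = (267 + 8) / 2313 = 275/2313 = 0.1189 → 11.9 map units.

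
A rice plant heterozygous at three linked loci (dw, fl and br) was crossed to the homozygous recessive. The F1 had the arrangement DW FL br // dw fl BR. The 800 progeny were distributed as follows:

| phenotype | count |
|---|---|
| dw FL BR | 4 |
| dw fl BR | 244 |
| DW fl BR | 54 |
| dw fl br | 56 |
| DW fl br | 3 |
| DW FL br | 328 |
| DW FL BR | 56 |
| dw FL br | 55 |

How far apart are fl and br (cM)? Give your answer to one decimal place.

14.9 cM

The two rarest classes, DW fl br and dw FL BR, are the double crossovers. Comparing them with the parentals, only the fl allele has switched, so fl is the middle locus and the order is br – fl – dw.
Crossovers in the br–fl interval produce the single-crossover classes DW FL BR and dw fl br (56 + 56 = 112) plus the double crossovers (7).
RF(br–fl) = (112 + 7) / 800 = 119/800 = 0.1487 → 14.9 cM.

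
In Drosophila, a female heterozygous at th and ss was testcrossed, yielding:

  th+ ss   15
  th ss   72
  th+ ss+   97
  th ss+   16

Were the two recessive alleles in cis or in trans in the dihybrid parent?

cis

The two most frequent classes are th+ ss+ (97) and th ss (72); these are the parental (non-recombinant) types.
So the F1 carried th+ ss+ on one chromosome and th ss on the other — the recessive alleles are on the same chromosome (cis / coupling).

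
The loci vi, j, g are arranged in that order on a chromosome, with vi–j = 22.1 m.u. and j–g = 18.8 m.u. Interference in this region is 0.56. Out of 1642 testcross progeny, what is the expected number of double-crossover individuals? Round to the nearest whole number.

30

Map distances give recombination frequencies of 0.221 and 0.188 for the two intervals.
With interference 0.56 (so coincidence = 0.44), expected double-crossover frequency = 0.221 × 0.188 × 0.44 = 0.01828.
Expected number = 0.01828 × 1642 = 30.02 ≈ 30.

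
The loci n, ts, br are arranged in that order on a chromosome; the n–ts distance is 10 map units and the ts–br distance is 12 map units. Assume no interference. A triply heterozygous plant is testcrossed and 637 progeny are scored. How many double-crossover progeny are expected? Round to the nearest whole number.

Map distances give recombination frequencies of 0.100 and 0.120 for the two intervals.
With no interference, expected double-crossover frequency = 0.100 × 0.120 = 0.01200.
Expected number = 0.01200 × 637 = 7.64 ≈ 8.

8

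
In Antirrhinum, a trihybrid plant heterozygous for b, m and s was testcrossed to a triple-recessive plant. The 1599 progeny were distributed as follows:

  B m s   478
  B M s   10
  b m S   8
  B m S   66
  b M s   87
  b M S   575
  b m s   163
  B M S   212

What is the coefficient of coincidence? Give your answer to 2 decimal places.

The two most frequent reciprocal classes, b M S and B m s, are the parental types, so the F1 was b M S / B m s.
The two rarest classes, b m S and B M s, are the double crossovers. Comparing them with the parentals, only the m allele has switched, so m is the middle locus and the order is b – m – s.
b–m: (375 + 18)/1599 = 0.2458; m–s: (153 + 18)/1599 = 0.1069.
Expected DCO frequency = 0.2458 × 0.1069 ≈ 0.02628; observed = 18/1599 ≈ 0.01126.
Coefficient of coincidence = 0.01126/0.02628 ≈ 0.43.

0.43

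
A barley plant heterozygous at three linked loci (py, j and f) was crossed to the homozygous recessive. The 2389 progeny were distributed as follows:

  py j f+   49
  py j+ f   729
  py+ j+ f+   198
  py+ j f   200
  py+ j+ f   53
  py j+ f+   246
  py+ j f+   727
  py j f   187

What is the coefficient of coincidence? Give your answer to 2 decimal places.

The two most frequent reciprocal classes, py j+ f and py+ j f+, are the parental types, so the F1 was py j+ f / py+ j f+.
The two rarest classes, py+ j+ f and py j f+, are the double crossovers. Comparing them with the parentals, only the py allele has switched, so py is the middle locus and the order is j – py – f.
j–py: (385 + 102)/2389 = 0.2039; py–f: (446 + 102)/2389 = 0.2294.
Expected DCO frequency = 0.2039 × 0.2294 ≈ 0.04677; observed = 102/2389 ≈ 0.04270.
Coefficient of coincidence = 0.04270/0.04677 ≈ 0.91.

0.91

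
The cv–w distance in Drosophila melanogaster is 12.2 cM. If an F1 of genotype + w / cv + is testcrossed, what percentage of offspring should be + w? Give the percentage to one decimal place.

A map distance of 12.2 cM corresponds to a recombination frequency of 0.122.
The F1 is + w / cv +, so + w is a parental gamete class with expected frequency (1 − r)/2 = 0.878/2 = 0.4390.
That is 0.4390 = 43.9% of the progeny.

43.9%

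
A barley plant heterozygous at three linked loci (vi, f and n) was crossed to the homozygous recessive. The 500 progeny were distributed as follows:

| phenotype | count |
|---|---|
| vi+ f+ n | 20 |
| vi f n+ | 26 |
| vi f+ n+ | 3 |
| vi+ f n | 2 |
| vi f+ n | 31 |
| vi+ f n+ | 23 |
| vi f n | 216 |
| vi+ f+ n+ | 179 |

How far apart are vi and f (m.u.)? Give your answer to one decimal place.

11.8 m.u.

The two most frequent reciprocal classes, vi f n and vi+ f+ n+, are the parental types, so the F1 was vi f n / vi+ f+ n+.
The two rarest classes, vi+ f n and vi f+ n+, are the double crossovers. Comparing them with the parentals, only the vi allele has switched, so vi is the middle locus and the order is f – vi – n.
Crossovers in the f–vi interval produce the single-crossover classes vi f+ n and vi+ f n+ (31 + 23 = 54) plus the double crossovers (5).
RF(f–vi) = (54 + 5) / 500 = 59/500 = 0.1180 → 11.8 m.u.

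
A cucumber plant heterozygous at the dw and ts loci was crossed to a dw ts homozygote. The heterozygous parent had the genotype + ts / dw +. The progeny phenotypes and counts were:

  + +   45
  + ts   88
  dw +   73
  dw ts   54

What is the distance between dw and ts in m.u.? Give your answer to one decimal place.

The recombinant classes are + + and dw ts: 45 + 54 = 99.
Recombination frequency = 99/260 = 0.3808 ≈ 38.1%, i.e. 38.1 m.u.

38.1 m.u.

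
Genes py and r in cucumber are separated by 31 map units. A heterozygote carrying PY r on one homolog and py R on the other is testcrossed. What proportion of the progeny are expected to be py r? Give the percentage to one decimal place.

15.5%

A map distance of 31 map units corresponds to a recombination frequency of 0.310.
The F1 is PY r / py R, so py r is a recombinant gamete class with expected frequency r/2 = 0.310/2 = 0.1550.
That is 0.1550 = 15.5% of the progeny.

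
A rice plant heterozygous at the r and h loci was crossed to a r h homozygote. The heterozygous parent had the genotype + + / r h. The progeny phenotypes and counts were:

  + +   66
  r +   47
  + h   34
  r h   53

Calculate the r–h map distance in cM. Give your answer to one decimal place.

40.5 cM

The recombinant classes are + h and r +: 34 + 47 = 81.
Recombination frequency = 81/200 = 0.4050 ≈ 40.5%, i.e. 40.5 cM.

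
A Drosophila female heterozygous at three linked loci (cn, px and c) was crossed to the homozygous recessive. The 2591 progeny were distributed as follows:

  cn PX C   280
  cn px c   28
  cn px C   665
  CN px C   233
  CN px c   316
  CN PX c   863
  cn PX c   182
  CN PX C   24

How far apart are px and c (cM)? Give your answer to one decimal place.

The two most frequent reciprocal classes, CN PX c and cn px C, are the parental types, so the F1 was CN PX c / cn px C.
The two rarest classes, CN PX C and cn px c, are the double crossovers. Comparing them with the parentals, only the c allele has switched, so c is the middle locus and the order is px – c – cn.
Crossovers in the px–c interval produce the single-crossover classes CN px c and cn PX C (316 + 280 = 596) plus the double crossovers (52).
RF(px–c) = (596 + 52) / 2591 = 648/2591 = 0.2501 → 25.0 cM.

25.0 cM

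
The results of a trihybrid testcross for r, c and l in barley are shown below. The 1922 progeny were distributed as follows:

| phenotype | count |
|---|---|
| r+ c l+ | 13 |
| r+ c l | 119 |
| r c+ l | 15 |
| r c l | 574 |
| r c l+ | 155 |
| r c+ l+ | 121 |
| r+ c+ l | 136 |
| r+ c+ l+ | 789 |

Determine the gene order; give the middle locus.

The two most frequent reciprocal classes, r c l and r+ c+ l+, are the parental types, so the F1 was r c l / r+ c+ l+.
The two rarest classes, r c+ l and r+ c l+, are the double crossovers. Comparing them with the parentals, only the c allele has switched, so c is the middle locus and the order is r – c – l.

c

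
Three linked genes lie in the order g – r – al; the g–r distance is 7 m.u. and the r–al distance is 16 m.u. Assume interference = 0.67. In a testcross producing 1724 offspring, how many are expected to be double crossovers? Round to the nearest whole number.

Map distances give recombination frequencies of 0.070 and 0.160 for the two intervals.
With interference 0.67 (so coincidence = 0.33), expected double-crossover frequency = 0.070 × 0.160 × 0.33 = 0.00370.
Expected number = 0.00370 × 1724 = 6.37 ≈ 6.

6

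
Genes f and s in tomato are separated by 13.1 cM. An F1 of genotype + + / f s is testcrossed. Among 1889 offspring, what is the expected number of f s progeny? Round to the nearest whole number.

821

A map distance of 13.1 cM corresponds to a recombination frequency of 0.131.
The F1 is + + / f s, so f s is a parental gamete class with expected frequency (1 − r)/2 = 0.869/2 = 0.4345.
Expected number = 0.4345 × 1889 = 820.77 ≈ 821.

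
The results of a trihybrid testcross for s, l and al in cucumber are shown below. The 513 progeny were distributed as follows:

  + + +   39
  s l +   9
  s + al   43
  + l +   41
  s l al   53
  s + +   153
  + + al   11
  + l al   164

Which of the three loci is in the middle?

l

The two most frequent reciprocal classes, + l al and s + +, are the parental types, so the F1 was + l al / s + +.
The two rarest classes, + + al and s l +, are the double crossovers. Comparing them with the parentals, only the l allele has switched, so l is the middle locus and the order is s – l – al.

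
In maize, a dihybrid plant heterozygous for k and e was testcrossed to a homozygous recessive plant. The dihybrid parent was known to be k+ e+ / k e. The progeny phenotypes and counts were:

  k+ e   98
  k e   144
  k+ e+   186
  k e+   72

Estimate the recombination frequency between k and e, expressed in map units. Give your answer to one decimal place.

The recombinant classes are k+ e and k e+: 98 + 72 = 170.
Recombination frequency = 170/500 = 0.3400 ≈ 34.0%, i.e. 34.0 map units.

34.0 map units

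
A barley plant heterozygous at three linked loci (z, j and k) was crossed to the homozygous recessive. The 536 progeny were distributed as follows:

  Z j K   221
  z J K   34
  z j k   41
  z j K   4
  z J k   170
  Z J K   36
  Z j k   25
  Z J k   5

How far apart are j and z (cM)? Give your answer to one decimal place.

16.0 cM

The two most frequent reciprocal classes, z J k and Z j K, are the parental types, so the F1 was z J k / Z j K.
The two rarest classes, Z J k and z j K, are the double crossovers. Comparing them with the parentals, only the z allele has switched, so z is the middle locus and the order is j – z – k.
Crossovers in the j–z interval produce the single-crossover classes z j k and Z J K (41 + 36 = 77) plus the double crossovers (9).
RF(j–z) = (77 + 9) / 536 = 86/536 = 0.1604 → 16.0 cM.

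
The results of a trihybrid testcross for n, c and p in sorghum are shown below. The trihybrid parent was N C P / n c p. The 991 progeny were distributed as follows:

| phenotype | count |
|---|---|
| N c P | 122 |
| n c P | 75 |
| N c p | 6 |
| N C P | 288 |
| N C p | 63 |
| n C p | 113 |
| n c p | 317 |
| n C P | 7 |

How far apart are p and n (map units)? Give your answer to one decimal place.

15.2 map units

The two rarest classes, n C P and N c p, are the double crossovers. Comparing them with the parentals, only the n allele has switched, so n is the middle locus and the order is p – n – c.
Crossovers in the p–n interval produce the single-crossover classes N C p and n c P (63 + 75 = 138) plus the double crossovers (13).
RF(p–n) = (138 + 13) / 991 = 151/991 = 0.1524 → 15.2 map units.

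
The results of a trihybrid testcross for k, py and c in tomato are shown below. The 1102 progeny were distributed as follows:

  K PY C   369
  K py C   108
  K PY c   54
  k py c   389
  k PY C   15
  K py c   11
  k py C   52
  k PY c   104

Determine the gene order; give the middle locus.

k

The two most frequent reciprocal classes, k py c and K PY C, are the parental types, so the F1 was k py c / K PY C.
The two rarest classes, K py c and k PY C, are the double crossovers. Comparing them with the parentals, only the k allele has switched, so k is the middle locus and the order is py – k – c.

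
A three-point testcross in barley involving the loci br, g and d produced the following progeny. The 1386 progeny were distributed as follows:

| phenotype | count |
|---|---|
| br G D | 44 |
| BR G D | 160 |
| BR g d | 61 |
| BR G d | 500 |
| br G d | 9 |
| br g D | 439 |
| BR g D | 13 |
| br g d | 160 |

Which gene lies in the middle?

br

The two most frequent reciprocal classes, BR G d and br g D, are the parental types, so the F1 was BR G d / br g D.
The two rarest classes, br G d and BR g D, are the double crossovers. Comparing them with the parentals, only the br allele has switched, so br is the middle locus and the order is g – br – d.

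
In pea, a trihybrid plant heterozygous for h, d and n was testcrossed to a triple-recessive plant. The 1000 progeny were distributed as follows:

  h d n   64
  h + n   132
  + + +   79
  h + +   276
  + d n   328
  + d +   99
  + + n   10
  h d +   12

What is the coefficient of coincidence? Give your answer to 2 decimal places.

The two most frequent reciprocal classes, + d n and h + +, are the parental types, so the F1 was + d n / h + +.
The two rarest classes, + + n and h d +, are the double crossovers. Comparing them with the parentals, only the d allele has switched, so d is the middle locus and the order is n – d – h.
n–d: (231 + 22)/1000 = 0.2530; d–h: (143 + 22)/1000 = 0.1650.
Expected DCO frequency = 0.2530 × 0.1650 ≈ 0.04175; observed = 22/1000 ≈ 0.02200.
Coefficient of coincidence = 0.02200/0.04175 ≈ 0.53.

0.53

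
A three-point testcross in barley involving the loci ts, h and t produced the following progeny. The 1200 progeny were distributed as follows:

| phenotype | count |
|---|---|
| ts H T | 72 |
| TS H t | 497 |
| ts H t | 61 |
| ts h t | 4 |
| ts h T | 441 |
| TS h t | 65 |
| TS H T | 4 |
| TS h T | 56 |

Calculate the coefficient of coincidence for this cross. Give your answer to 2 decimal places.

0.53

The two most frequent reciprocal classes, TS H t and ts h T, are the parental types, so the F1 was TS H t / ts h T.
The two rarest classes, TS H T and ts h t, are the double crossovers. Comparing them with the parentals, only the t allele has switched, so t is the middle locus and the order is ts – t – h.
ts–t: (117 + 8)/1200 = 0.1042; t–h: (137 + 8)/1200 = 0.1208.
Expected DCO frequency = 0.1042 × 0.1208 ≈ 0.01259; observed = 8/1200 ≈ 0.00667.
Coefficient of coincidence = 0.00667/0.01259 ≈ 0.53.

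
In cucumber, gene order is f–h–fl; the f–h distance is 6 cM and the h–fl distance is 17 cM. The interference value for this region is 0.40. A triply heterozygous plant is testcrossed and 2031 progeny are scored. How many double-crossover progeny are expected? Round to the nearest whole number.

Map distances give recombination frequencies of 0.060 and 0.170 for the two intervals.
With interference 0.40 (so coincidence = 0.60), expected double-crossover frequency = 0.060 × 0.170 × 0.60 = 0.00612.
Expected number = 0.00612 × 2031 = 12.43 ≈ 12.

12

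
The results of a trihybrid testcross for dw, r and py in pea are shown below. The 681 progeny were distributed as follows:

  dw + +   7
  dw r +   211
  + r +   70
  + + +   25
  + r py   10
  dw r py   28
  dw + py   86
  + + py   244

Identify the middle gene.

r

The two most frequent reciprocal classes, + + py and dw r +, are the parental types, so the F1 was + + py / dw r +.
The two rarest classes, + r py and dw + +, are the double crossovers. Comparing them with the parentals, only the r allele has switched, so r is the middle locus and the order is dw – r – py.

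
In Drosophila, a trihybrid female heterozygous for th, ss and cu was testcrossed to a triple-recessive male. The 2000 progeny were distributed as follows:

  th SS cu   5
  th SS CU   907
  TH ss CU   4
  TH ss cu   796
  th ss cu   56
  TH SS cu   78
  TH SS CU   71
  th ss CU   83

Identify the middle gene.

The two most frequent reciprocal classes, TH ss cu and th SS CU, are the parental types, so the F1 was TH ss cu / th SS CU.
The two rarest classes, TH ss CU and th SS cu, are the double crossovers. Comparing them with the parentals, only the cu allele has switched, so cu is the middle locus and the order is th – cu – ss.

cu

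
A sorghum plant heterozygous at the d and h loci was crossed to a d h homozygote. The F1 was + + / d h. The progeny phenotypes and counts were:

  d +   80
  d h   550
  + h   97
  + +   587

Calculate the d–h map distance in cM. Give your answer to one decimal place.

13.5 cM

The recombinant classes are + h and d +: 97 + 80 = 177.
Recombination frequency = 177/1314 = 0.1347 ≈ 13.5%, i.e. 13.5 cM.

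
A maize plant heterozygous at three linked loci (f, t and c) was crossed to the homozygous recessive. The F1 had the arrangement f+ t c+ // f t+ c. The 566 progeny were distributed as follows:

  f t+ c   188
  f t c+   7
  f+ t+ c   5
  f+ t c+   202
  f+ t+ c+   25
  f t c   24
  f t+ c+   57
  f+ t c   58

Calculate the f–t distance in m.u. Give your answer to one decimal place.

The two rarest classes, f t c+ and f+ t+ c, are the double crossovers. Comparing them with the parentals, only the f allele has switched, so f is the middle locus and the order is c – f – t.
Crossovers in the f–t interval produce the single-crossover classes f+ t+ c+ and f t c (25 + 24 = 49) plus the double crossovers (12).
RF(f–t) = (49 + 12) / 566 = 61/566 = 0.1078 → 10.8 m.u.

10.8 m.u.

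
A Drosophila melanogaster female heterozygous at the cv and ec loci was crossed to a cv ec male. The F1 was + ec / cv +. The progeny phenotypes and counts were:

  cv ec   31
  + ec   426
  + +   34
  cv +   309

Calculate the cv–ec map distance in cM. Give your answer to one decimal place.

8.1 cM

The recombinant classes are + + and cv ec: 34 + 31 = 65.
Recombination frequency = 65/800 = 0.0813 ≈ 8.1%, i.e. 8.1 cM.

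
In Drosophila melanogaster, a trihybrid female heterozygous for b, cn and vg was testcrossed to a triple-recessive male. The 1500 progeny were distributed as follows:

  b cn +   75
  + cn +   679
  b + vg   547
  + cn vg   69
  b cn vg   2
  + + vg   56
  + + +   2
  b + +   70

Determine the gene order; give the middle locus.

The two most frequent reciprocal classes, b + vg and + cn +, are the parental types, so the F1 was b + vg / + cn +.
The two rarest classes, b cn vg and + + +, are the double crossovers. Comparing them with the parentals, only the cn allele has switched, so cn is the middle locus and the order is b – cn – vg.

cn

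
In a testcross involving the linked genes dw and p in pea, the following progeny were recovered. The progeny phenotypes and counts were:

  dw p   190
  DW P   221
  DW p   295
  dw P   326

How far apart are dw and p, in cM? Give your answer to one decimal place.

The two most frequent classes, DW p (295) and dw P (326), are the parental types, so the F1 was DW p / dw P.
The recombinant classes are DW P and dw p: 221 + 190 = 411.
Recombination frequency = 411/1032 = 0.3983 ≈ 39.8%, i.e. 39.8 cM.

39.8 cM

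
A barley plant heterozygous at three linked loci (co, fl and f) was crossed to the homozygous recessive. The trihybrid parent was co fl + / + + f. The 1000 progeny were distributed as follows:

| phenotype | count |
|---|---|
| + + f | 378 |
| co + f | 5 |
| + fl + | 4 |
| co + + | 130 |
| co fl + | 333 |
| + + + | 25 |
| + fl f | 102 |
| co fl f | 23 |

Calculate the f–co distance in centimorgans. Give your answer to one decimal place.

5.7 centimorgans

The two rarest classes, + fl + and co + f, are the double crossovers. Comparing them with the parentals, only the co allele has switched, so co is the middle locus and the order is fl – co – f.
Crossovers in the co–f interval produce the single-crossover classes co fl f and + + + (23 + 25 = 48) plus the double crossovers (9).
RF(co–f) = (48 + 9) / 1000 = 57/1000 = 0.0570 → 5.7 centimorgans.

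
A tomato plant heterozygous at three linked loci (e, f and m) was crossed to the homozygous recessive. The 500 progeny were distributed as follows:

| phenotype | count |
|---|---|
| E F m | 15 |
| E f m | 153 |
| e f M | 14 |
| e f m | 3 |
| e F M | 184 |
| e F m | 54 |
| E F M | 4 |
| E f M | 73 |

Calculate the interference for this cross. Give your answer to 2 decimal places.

0.27

The two most frequent reciprocal classes, E f m and e F M, are the parental types, so the F1 was E f m / e F M.
The two rarest classes, e f m and E F M, are the double crossovers. Comparing them with the parentals, only the e allele has switched, so e is the middle locus and the order is f – e – m.
f–e: (29 + 7)/500 = 0.0720; e–m: (127 + 7)/500 = 0.2680.
Expected DCO frequency = 0.0720 × 0.2680 ≈ 0.01930; observed = 7/500 ≈ 0.01400.
Coefficient of coincidence = 0.01400/0.01930 ≈ 0.73; interference = 1 − 0.73 = 0.27.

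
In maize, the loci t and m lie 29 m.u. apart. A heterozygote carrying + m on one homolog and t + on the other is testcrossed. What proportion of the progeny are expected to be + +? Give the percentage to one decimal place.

14.5%

A map distance of 29 m.u. corresponds to a recombination frequency of 0.290.
The F1 is + m / t +, so + + is a recombinant gamete class with expected frequency r/2 = 0.290/2 = 0.1450.
That is 0.1450 = 14.5% of the progeny.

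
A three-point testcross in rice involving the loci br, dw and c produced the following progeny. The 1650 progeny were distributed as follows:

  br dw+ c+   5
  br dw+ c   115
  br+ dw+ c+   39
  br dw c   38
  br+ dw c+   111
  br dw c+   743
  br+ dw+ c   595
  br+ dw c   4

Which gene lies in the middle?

dw

The two most frequent reciprocal classes, br+ dw+ c and br dw c+, are the parental types, so the F1 was br+ dw+ c / br dw c+.
The two rarest classes, br+ dw c and br dw+ c+, are the double crossovers. Comparing them with the parentals, only the dw allele has switched, so dw is the middle locus and the order is br – dw – c.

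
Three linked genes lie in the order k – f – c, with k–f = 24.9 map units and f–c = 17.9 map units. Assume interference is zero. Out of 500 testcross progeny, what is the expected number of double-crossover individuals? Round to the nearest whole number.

Map distances give recombination frequencies of 0.249 and 0.179 for the two intervals.
With no interference, expected double-crossover frequency = 0.249 × 0.179 = 0.04457.
Expected number = 0.04457 × 500 = 22.29 ≈ 22.

22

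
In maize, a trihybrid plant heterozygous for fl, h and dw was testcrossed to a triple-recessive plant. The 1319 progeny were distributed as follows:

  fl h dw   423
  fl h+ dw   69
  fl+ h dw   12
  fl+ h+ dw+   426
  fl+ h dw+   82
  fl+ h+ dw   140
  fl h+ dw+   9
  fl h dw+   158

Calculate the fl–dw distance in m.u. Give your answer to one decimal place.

The two most frequent reciprocal classes, fl h dw and fl+ h+ dw+, are the parental types, so the F1 was fl h dw / fl+ h+ dw+.
The two rarest classes, fl+ h dw and fl h+ dw+, are the double crossovers. Comparing them with the parentals, only the fl allele has switched, so fl is the middle locus and the order is dw – fl – h.
Crossovers in the dw–fl interval produce the single-crossover classes fl h dw+ and fl+ h+ dw (158 + 140 = 298) plus the double crossovers (21).
RF(dw–fl) = (298 + 21) / 1319 = 319/1319 = 0.2418 → 24.2 m.u.

24.2 m.u.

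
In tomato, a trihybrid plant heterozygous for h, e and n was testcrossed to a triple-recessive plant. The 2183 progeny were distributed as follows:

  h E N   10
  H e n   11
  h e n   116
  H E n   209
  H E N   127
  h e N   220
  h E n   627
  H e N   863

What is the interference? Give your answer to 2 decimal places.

The two most frequent reciprocal classes, H e N and h E n, are the parental types, so the F1 was H e N / h E n.
The two rarest classes, H e n and h E N, are the double crossovers. Comparing them with the parentals, only the n allele has switched, so n is the middle locus and the order is h – n – e.
h–n: (429 + 21)/2183 = 0.2061; n–e: (243 + 21)/2183 = 0.1209.
Expected DCO frequency = 0.2061 × 0.1209 ≈ 0.02492; observed = 21/2183 ≈ 0.00962.
Coefficient of coincidence = 0.00962/0.02492 ≈ 0.39; interference = 1 − 0.39 = 0.61.

0.61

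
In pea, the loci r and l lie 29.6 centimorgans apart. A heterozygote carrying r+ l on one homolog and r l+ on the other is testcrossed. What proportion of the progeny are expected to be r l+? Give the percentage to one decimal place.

35.2%

A map distance of 29.6 centimorgans corresponds to a recombination frequency of 0.296.
The F1 is r+ l / r l+, so r l+ is a parental gamete class with expected frequency (1 − r)/2 = 0.704/2 = 0.3520.
That is 0.3520 = 35.2% of the progeny.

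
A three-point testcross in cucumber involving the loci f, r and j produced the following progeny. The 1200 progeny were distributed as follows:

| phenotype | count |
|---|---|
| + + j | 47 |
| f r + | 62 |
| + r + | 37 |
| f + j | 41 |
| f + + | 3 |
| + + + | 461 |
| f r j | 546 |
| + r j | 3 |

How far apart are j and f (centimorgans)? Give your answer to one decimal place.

9.6 centimorgans

The two most frequent reciprocal classes, f r j and + + +, are the parental types, so the F1 was f r j / + + +.
The two rarest classes, + r j and f + +, are the double crossovers. Comparing them with the parentals, only the f allele has switched, so f is the middle locus and the order is r – f – j.
Crossovers in the f–j interval produce the single-crossover classes f r + and + + j (62 + 47 = 109) plus the double crossovers (6).
RF(f–j) = (109 + 6) / 1200 = 115/1200 = 0.0958 → 9.6 centimorgans.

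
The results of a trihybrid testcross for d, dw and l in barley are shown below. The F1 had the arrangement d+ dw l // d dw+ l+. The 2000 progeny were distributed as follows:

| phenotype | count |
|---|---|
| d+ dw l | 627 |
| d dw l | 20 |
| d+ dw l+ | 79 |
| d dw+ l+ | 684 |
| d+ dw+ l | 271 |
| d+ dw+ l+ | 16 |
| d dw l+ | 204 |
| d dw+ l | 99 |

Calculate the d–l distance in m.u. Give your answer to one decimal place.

The two rarest classes, d dw l and d+ dw+ l+, are the double crossovers. Comparing them with the parentals, only the d allele has switched, so d is the middle locus and the order is l – d – dw.
Crossovers in the l–d interval produce the single-crossover classes d+ dw l+ and d dw+ l (79 + 99 = 178) plus the double crossovers (36).
RF(l–d) = (178 + 36) / 2000 = 214/2000 = 0.1070 → 10.7 m.u.

10.7 m.u.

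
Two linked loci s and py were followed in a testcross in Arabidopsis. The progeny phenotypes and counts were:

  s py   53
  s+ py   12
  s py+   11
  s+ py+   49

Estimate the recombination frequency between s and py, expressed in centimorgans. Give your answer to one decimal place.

The two most frequent classes, s+ py+ (49) and s py (53), are the parental types, so the F1 was s+ py+ / s py.
The recombinant classes are s+ py and s py+: 12 + 11 = 23.
Recombination frequency = 23/125 = 0.1840 ≈ 18.4%, i.e. 18.4 centimorgans.

18.4 centimorgans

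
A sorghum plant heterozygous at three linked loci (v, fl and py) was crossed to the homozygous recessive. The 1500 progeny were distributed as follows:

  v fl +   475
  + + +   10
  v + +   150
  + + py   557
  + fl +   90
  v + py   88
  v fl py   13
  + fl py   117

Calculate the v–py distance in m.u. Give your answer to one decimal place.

The two most frequent reciprocal classes, v fl + and + + py, are the parental types, so the F1 was v fl + / + + py.
The two rarest classes, v fl py and + + +, are the double crossovers. Comparing them with the parentals, only the py allele has switched, so py is the middle locus and the order is v – py – fl.
Crossovers in the v–py interval produce the single-crossover classes + fl + and v + py (90 + 88 = 178) plus the double crossovers (23).
RF(v–py) = (178 + 23) / 1500 = 201/1500 = 0.1340 → 13.4 m.u.

13.4 m.u.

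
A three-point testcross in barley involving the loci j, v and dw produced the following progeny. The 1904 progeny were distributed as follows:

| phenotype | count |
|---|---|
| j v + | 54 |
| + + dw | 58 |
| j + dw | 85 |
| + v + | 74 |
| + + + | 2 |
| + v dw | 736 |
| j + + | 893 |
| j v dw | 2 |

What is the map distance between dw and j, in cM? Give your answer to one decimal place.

The two most frequent reciprocal classes, + v dw and j + +, are the parental types, so the F1 was + v dw / j + +.
The two rarest classes, j v dw and + + +, are the double crossovers. Comparing them with the parentals, only the j allele has switched, so j is the middle locus and the order is v – j – dw.
Crossovers in the j–dw interval produce the single-crossover classes + v + and j + dw (74 + 85 = 159) plus the double crossovers (4).
RF(j–dw) = (159 + 4) / 1904 = 163/1904 = 0.0856 → 8.6 cM.

8.6 cM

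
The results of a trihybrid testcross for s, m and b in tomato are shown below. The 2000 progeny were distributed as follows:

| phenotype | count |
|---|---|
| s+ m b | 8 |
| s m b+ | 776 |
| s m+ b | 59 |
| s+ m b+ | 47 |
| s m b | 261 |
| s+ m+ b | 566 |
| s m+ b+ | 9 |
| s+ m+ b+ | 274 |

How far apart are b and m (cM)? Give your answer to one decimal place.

The two most frequent reciprocal classes, s+ m+ b and s m b+, are the parental types, so the F1 was s+ m+ b / s m b+.
The two rarest classes, s+ m b and s m+ b+, are the double crossovers. Comparing them with the parentals, only the m allele has switched, so m is the middle locus and the order is s – m – b.
Crossovers in the m–b interval produce the single-crossover classes s+ m+ b+ and s m b (274 + 261 = 535) plus the double crossovers (17).
RF(m–b) = (535 + 17) / 2000 = 552/2000 = 0.2760 → 27.6 cM.

27.6 cM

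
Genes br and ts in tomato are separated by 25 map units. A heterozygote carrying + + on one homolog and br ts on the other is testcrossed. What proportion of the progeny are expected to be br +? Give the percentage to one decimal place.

A map distance of 25 map units corresponds to a recombination frequency of 0.250.
The F1 is + + / br ts, so br + is a recombinant gamete class with expected frequency r/2 = 0.250/2 = 0.1250.
That is 0.1250 = 12.5% of the progeny.

12.5%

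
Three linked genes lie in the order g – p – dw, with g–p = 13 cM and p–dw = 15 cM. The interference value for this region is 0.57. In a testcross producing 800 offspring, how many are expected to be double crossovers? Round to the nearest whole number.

7

Map distances give recombination frequencies of 0.130 and 0.150 for the two intervals.
With interference 0.57 (so coincidence = 0.43), expected double-crossover frequency = 0.130 × 0.150 × 0.43 = 0.00839.
Expected number = 0.00839 × 800 = 6.71 ≈ 7.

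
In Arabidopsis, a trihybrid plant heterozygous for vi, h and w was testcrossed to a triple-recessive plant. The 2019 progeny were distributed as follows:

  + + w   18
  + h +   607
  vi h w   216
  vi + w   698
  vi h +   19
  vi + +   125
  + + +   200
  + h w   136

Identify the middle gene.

vi

The two most frequent reciprocal classes, vi + w and + h +, are the parental types, so the F1 was vi + w / + h +.
The two rarest classes, + + w and vi h +, are the double crossovers. Comparing them with the parentals, only the vi allele has switched, so vi is the middle locus and the order is w – vi – h.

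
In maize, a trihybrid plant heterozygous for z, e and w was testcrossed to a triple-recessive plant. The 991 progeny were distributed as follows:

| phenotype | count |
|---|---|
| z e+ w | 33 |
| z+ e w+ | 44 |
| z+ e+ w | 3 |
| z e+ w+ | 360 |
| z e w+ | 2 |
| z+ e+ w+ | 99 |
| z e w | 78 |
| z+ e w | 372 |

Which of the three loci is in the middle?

The two most frequent reciprocal classes, z+ e w and z e+ w+, are the parental types, so the F1 was z+ e w / z e+ w+.
The two rarest classes, z+ e+ w and z e w+, are the double crossovers. Comparing them with the parentals, only the e allele has switched, so e is the middle locus and the order is w – e – z.

e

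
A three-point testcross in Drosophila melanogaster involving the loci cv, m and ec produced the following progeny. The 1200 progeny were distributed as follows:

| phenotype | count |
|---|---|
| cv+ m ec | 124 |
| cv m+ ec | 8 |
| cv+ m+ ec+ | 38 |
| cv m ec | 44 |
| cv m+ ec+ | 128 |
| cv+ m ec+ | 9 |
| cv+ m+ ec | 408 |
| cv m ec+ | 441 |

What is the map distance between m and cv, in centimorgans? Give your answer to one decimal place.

The two most frequent reciprocal classes, cv+ m+ ec and cv m ec+, are the parental types, so the F1 was cv+ m+ ec / cv m ec+.
The two rarest classes, cv m+ ec and cv+ m ec+, are the double crossovers. Comparing them with the parentals, only the cv allele has switched, so cv is the middle locus and the order is m – cv – ec.
Crossovers in the m–cv interval produce the single-crossover classes cv+ m ec and cv m+ ec+ (124 + 128 = 252) plus the double crossovers (17).
RF(m–cv) = (252 + 17) / 1200 = 269/1200 = 0.2242 → 22.4 centimorgans.

22.4 centimorgans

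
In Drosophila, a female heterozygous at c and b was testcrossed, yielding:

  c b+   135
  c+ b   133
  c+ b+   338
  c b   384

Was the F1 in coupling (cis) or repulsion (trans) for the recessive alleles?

cis

The two most frequent classes are c+ b+ (338) and c b (384); these are the parental (non-recombinant) types.
So the F1 carried c+ b+ on one chromosome and c b on the other — the recessive alleles are on the same chromosome (cis / coupling).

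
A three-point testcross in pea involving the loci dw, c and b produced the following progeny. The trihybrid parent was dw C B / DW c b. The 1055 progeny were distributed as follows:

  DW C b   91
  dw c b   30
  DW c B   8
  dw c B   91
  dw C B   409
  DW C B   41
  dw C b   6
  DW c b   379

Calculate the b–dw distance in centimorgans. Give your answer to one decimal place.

The two rarest classes, dw C b and DW c B, are the double crossovers. Comparing them with the parentals, only the b allele has switched, so b is the middle locus and the order is c – b – dw.
Crossovers in the b–dw interval produce the single-crossover classes DW C B and dw c b (41 + 30 = 71) plus the double crossovers (14).
RF(b–dw) = (71 + 14) / 1055 = 85/1055 = 0.0806 → 8.1 centimorgans.

8.1 centimorgans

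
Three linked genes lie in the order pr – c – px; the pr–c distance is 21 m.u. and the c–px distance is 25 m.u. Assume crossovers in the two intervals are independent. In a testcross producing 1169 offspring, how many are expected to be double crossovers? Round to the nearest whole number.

61

Map distances give recombination frequencies of 0.210 and 0.250 for the two intervals.
With no interference, expected double-crossover frequency = 0.210 × 0.250 = 0.05250.
Expected number = 0.05250 × 1169 = 61.37 ≈ 61.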